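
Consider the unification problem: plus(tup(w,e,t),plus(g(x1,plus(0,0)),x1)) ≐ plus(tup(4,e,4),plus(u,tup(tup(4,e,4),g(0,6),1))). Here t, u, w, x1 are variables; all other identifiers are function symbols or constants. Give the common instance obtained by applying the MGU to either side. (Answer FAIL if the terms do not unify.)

plus(tup(4,e,4),plus(g(tup(tup(4,e,4),g(0,6),1),plus(0,0)),tup(tup(4,e,4),g(0,6),1)))

Decompose plus/2: tup(w,e,t) ≐ tup(4,e,4),  plus(g(x1,plus(0,0)),x1) ≐ plus(u,tup(tup(4,e,4),g(0,6),1)).
Decompose tup/3: w ≐ 4,  e ≐ e,  t ≐ 4.
Bind w := 4; no other remaining equation mentions w.
Delete trivial equation e ≐ e.
Bind t := 4; no other remaining equation mentions t.
Decompose plus/2: g(x1,plus(0,0)) ≐ u,  x1 ≐ tup(tup(4,e,4),g(0,6),1).
Bind u := g(x1,plus(0,0)); no other remaining equation mentions u.
Bind x1 := tup(tup(4,e,4),g(0,6),1). Substituting into the earlier binding gives u := g(tup(tup(4,e,4),g(0,6),1),plus(0,0)).
Applying the MGU to either side gives plus(tup(4,e,4),plus(g(tup(tup(4,e,4),g(0,6),1),plus(0,0)),tup(tup(4,e,4),g(0,6),1))).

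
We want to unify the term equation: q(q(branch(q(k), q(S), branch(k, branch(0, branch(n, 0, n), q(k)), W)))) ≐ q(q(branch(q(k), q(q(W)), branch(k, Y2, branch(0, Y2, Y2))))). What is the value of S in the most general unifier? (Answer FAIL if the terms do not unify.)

q(branch(0, branch(0, branch(n, 0, n), q(k)), branch(0, branch(n, 0, n), q(k))))

Decompose q/1: q(branch(q(k), q(S), branch(k, branch(0, branch(n, 0, n), q(k)), W))) ≐ q(branch(q(k), q(q(W)), branch(k, Y2, branch(0, Y2, Y2)))).
Decompose q/1: branch(q(k), q(S), branch(k, branch(0, branch(n, 0, n), q(k)), W)) ≐ branch(q(k), q(q(W)), branch(k, Y2, branch(0, Y2, Y2))).
Decompose branch/3: q(k) ≐ q(k),  q(S) ≐ q(q(W)),  branch(k, branch(0, branch(n, 0, n), q(k)), W) ≐ branch(k, Y2, branch(0, Y2, Y2)).
Delete trivial equation q(k) ≐ q(k).
Decompose q/1: S ≐ q(W).
Bind S := q(W); no other remaining equation mentions S.
Decompose branch/3: k ≐ k,  branch(0, branch(n, 0, n), q(k)) ≐ Y2,  W ≐ branch(0, Y2, Y2).
Delete trivial equation k ≐ k.
Bind Y2 := branch(0, branch(n, 0, n), q(k)); substituting into the remaining equation gives: W ≐ branch(0, branch(0, branch(n, 0, n), q(k)), branch(0, branch(n, 0, n), q(k))).
Bind W := branch(0, branch(0, branch(n, 0, n), q(k)), branch(0, branch(n, 0, n), q(k))). Substituting into the earlier binding gives S := q(branch(0, branch(0, branch(n, 0, n), q(k)), branch(0, branch(n, 0, n), q(k)))).
MGU = { S -> q(branch(0, branch(0, branch(n, 0, n), q(k)), branch(0, branch(n, 0, n), q(k)))), Y2 -> branch(0, branch(n, 0, n), q(k)), W -> branch(0, branch(0, branch(n, 0, n), q(k)), branch(0, branch(n, 0, n), q(k))) }, so S -> q(branch(0, branch(0, branch(n, 0, n), q(k)), branch(0, branch(n, 0, n), q(k)))).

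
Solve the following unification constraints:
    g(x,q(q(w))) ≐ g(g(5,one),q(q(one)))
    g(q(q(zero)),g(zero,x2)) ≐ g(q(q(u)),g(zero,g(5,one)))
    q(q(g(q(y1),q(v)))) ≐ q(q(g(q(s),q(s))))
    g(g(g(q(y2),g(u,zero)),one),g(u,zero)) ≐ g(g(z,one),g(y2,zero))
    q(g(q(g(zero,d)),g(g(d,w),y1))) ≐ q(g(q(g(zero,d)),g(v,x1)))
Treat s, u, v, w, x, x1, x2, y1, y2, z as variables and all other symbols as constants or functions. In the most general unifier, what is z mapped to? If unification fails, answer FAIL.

Decompose g/2: x ≐ g(5,one),  q(q(w)) ≐ q(q(one)).
Bind x := g(5,one); no other remaining equation mentions x.
Decompose q/1: q(w) ≐ q(one).
Decompose q/1: w ≐ one.
Bind w := one; substituting into the one remaining equation that mentions w gives: q(g(q(g(zero,d)),g(g(d,one),y1))) ≐ q(g(q(g(zero,d)),g(v,x1))).
Decompose g/2: q(q(zero)) ≐ q(q(u)),  g(zero,x2) ≐ g(zero,g(5,one)).
Decompose q/1: q(zero) ≐ q(u).
Decompose q/1: zero ≐ u.
Bind u := zero; substituting into the one remaining equation that mentions u gives: g(g(g(q(y2),g(zero,zero)),one),g(zero,zero)) ≐ g(g(z,one),g(y2,zero)).
Decompose g/2: zero ≐ zero,  x2 ≐ g(5,one).
Delete trivial equation zero ≐ zero.
Bind x2 := g(5,one); no other remaining equation mentions x2.
Decompose q/1: q(g(q(y1),q(v))) ≐ q(g(q(s),q(s))).
Decompose q/1: g(q(y1),q(v)) ≐ g(q(s),q(s)).
Decompose g/2: q(y1) ≐ q(s),  q(v) ≐ q(s).
Decompose q/1: y1 ≐ s.
Bind y1 := s; substituting into the one remaining equation that mentions y1 gives: q(g(q(g(zero,d)),g(g(d,one),s))) ≐ q(g(q(g(zero,d)),g(v,x1))).
Decompose q/1: v ≐ s.
Bind v := s; substituting into the one remaining equation that mentions v gives: q(g(q(g(zero,d)),g(g(d,one),s))) ≐ q(g(q(g(zero,d)),g(s,x1))).
Decompose g/2: g(g(q(y2),g(zero,zero)),one) ≐ g(z,one),  g(zero,zero) ≐ g(y2,zero).
Decompose g/2: g(q(y2),g(zero,zero)) ≐ z,  one ≐ one.
Bind z := g(q(y2),g(zero,zero)); no other remaining equation mentions z.
Delete trivial equation one ≐ one.
Decompose g/2: zero ≐ y2,  zero ≐ zero.
Bind y2 := zero; no other remaining equation mentions y2. Substituting into the earlier binding gives z := g(q(zero),g(zero,zero)).
Delete trivial equation zero ≐ zero.
Decompose q/1: g(q(g(zero,d)),g(g(d,one),s)) ≐ g(q(g(zero,d)),g(s,x1)).
Decompose g/2: q(g(zero,d)) ≐ q(g(zero,d)),  g(g(d,one),s) ≐ g(s,x1).
Delete trivial equation q(g(zero,d)) ≐ q(g(zero,d)).
Decompose g/2: g(d,one) ≐ s,  s ≐ x1.
Bind s := g(d,one); substituting into the remaining equation gives: g(d,one) ≐ x1. Substituting into the earlier bindings gives y1 := g(d,one), v := g(d,one).
Bind x1 := g(d,one).
MGU = { x := g(5,one), w := one, u := zero, x2 := g(5,one), y1 := g(d,one), v := g(d,one), z := g(q(zero),g(zero,zero)), y2 := zero, s := g(d,one), x1 := g(d,one) }, so z := g(q(zero),g(zero,zero)).

g(q(zero),g(zero,zero))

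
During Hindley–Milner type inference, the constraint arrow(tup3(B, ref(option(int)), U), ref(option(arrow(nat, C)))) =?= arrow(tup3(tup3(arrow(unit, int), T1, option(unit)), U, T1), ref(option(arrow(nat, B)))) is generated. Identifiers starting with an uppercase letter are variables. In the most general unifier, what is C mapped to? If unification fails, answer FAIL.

Decompose arrow/2: tup3(B, ref(option(int)), U) =?= tup3(tup3(arrow(unit, int), T1, option(unit)), U, T1),  ref(option(arrow(nat, C))) =?= ref(option(arrow(nat, B))).
Decompose tup3/3: B =?= tup3(arrow(unit, int), T1, option(unit)),  ref(option(int)) =?= U,  U =?= T1.
Bind B := tup3(arrow(unit, int), T1, option(unit)); substituting into the one remaining equation that mentions B gives: ref(option(arrow(nat, C))) =?= ref(option(arrow(nat, tup3(arrow(unit, int), T1, option(unit))))).
Bind U := ref(option(int)); substituting into the one remaining equation that mentions U gives: ref(option(int)) =?= T1.
Bind T1 := ref(option(int)); substituting into the remaining equation gives: ref(option(arrow(nat, C))) =?= ref(option(arrow(nat, tup3(arrow(unit, int), ref(option(int)), option(unit))))). Substituting into the earlier binding gives B := tup3(arrow(unit, int), ref(option(int)), option(unit)).
Decompose ref/1: option(arrow(nat, C)) =?= option(arrow(nat, tup3(arrow(unit, int), ref(option(int)), option(unit)))).
Decompose option/1: arrow(nat, C) =?= arrow(nat, tup3(arrow(unit, int), ref(option(int)), option(unit))).
Decompose arrow/2: nat =?= nat,  C =?= tup3(arrow(unit, int), ref(option(int)), option(unit)).
Delete trivial equation nat =?= nat.
Bind C := tup3(arrow(unit, int), ref(option(int)), option(unit)).
MGU = { B := tup3(arrow(unit, int), ref(option(int)), option(unit)), U := ref(option(int)), T1 := ref(option(int)), C := tup3(arrow(unit, int), ref(option(int)), option(unit)) }, so C := tup3(arrow(unit, int), ref(option(int)), option(unit)).

tup3(arrow(unit, int), ref(option(int)), option(unit))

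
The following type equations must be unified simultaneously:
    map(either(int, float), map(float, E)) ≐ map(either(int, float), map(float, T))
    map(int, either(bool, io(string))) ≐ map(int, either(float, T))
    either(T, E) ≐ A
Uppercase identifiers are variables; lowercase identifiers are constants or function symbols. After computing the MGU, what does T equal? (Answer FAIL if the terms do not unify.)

FAIL

Decompose map/2: either(int, float) ≐ either(int, float),  map(float, E) ≐ map(float, T).
Delete trivial equation either(int, float) ≐ either(int, float).
Decompose map/2: float ≐ float,  E ≐ T.
Delete trivial equation float ≐ float.
Bind E := T; substituting into the one remaining equation that mentions E gives: either(T, T) ≐ A.
Decompose map/2: int ≐ int,  either(bool, io(string)) ≐ either(float, T).
Delete trivial equation int ≐ int.
Decompose either/2: bool ≐ float,  io(string) ≐ T.
Clash: constants bool and float differ; no unifier exists.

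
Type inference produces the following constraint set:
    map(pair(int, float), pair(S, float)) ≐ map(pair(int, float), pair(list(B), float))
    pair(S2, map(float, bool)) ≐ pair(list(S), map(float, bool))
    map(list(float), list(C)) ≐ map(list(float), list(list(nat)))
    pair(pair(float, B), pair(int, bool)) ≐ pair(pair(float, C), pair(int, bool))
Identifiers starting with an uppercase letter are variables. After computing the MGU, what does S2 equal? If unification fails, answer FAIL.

Decompose map/2: pair(int, float) ≐ pair(int, float),  pair(S, float) ≐ pair(list(B), float).
Delete trivial equation pair(int, float) ≐ pair(int, float).
Decompose pair/2: S ≐ list(B),  float ≐ float.
Bind S := list(B); substituting into the one remaining equation that mentions S gives: pair(S2, map(float, bool)) ≐ pair(list(list(B)), map(float, bool)).
Delete trivial equation float ≐ float.
Decompose pair/2: S2 ≐ list(list(B)),  map(float, bool) ≐ map(float, bool).
Bind S2 := list(list(B)); no other remaining equation mentions S2.
Delete trivial equation map(float, bool) ≐ map(float, bool).
Decompose map/2: list(float) ≐ list(float),  list(C) ≐ list(list(nat)).
Delete trivial equation list(float) ≐ list(float).
Decompose list/1: C ≐ list(nat).
Bind C := list(nat); substituting into the remaining equation gives: pair(pair(float, B), pair(int, bool)) ≐ pair(pair(float, list(nat)), pair(int, bool)).
Decompose pair/2: pair(float, B) ≐ pair(float, list(nat)),  pair(int, bool) ≐ pair(int, bool).
Decompose pair/2: float ≐ float,  B ≐ list(nat).
Delete trivial equation float ≐ float.
Bind B := list(nat); no other remaining equation mentions B. Substituting into the earlier bindings gives S := list(list(nat)), S2 := list(list(list(nat))).
Delete trivial equation pair(int, bool) ≐ pair(int, bool).
MGU = { S := list(list(nat)), S2 := list(list(list(nat))), C := list(nat), B := list(nat) }, so S2 := list(list(list(nat))).

list(list(list(nat)))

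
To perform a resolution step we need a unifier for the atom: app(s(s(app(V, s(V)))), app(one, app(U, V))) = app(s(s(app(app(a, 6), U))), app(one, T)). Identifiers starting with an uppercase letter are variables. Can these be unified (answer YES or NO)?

Decompose app/2: s(s(app(V, s(V)))) = s(s(app(app(a, 6), U))),  app(one, app(U, V)) = app(one, T).
Decompose s/1: s(app(V, s(V))) = s(app(app(a, 6), U)).
Decompose s/1: app(V, s(V)) = app(app(a, 6), U).
Decompose app/2: V = app(a, 6),  s(V) = U.
Bind V := app(a, 6); substituting into the remaining equations gives: s(app(a, 6)) = U,  app(one, app(U, app(a, 6))) = app(one, T).
Bind U := s(app(a, 6)); substituting into the remaining equation gives: app(one, app(s(app(a, 6)), app(a, 6))) = app(one, T).
Decompose app/2: one = one,  app(s(app(a, 6)), app(a, 6)) = T.
Delete trivial equation one = one.
Bind T := app(s(app(a, 6)), app(a, 6)).
No equations remain and no clash or occurs-check failure arose, so a unifier exists.

YES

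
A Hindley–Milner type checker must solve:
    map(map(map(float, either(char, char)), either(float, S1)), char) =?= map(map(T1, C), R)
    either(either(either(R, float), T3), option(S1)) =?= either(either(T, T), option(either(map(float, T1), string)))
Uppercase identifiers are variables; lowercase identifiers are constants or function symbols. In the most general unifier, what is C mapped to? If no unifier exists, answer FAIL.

Decompose map/2: map(map(float, either(char, char)), either(float, S1)) =?= map(T1, C),  char =?= R.
Decompose map/2: map(float, either(char, char)) =?= T1,  either(float, S1) =?= C.
Bind T1 := map(float, either(char, char)); substituting into the one remaining equation that mentions T1 gives: either(either(either(R, float), T3), option(S1)) =?= either(either(T, T), option(either(map(float, map(float, either(char, char))), string))).
Bind C := either(float, S1); no other remaining equation mentions C.
Bind R := char; substituting into the remaining equation gives: either(either(either(char, float), T3), option(S1)) =?= either(either(T, T), option(either(map(float, map(float, either(char, char))), string))).
Decompose either/2: either(either(char, float), T3) =?= either(T, T),  option(S1) =?= option(either(map(float, map(float, either(char, char))), string)).
Decompose either/2: either(char, float) =?= T,  T3 =?= T.
Bind T := either(char, float); substituting into the one remaining equation that mentions T gives: T3 =?= either(char, float).
Bind T3 := either(char, float); no other remaining equation mentions T3.
Decompose option/1: S1 =?= either(map(float, map(float, either(char, char))), string).
Bind S1 := either(map(float, map(float, either(char, char))), string). Substituting into the earlier binding gives C := either(float, either(map(float, map(float, either(char, char))), string)).
MGU = { T1 := map(float, either(char, char)), C := either(float, either(map(float, map(float, either(char, char))), string)), R := char, T := either(char, float), T3 := either(char, float), S1 := either(map(float, map(float, either(char, char))), string) }, so C := either(float, either(map(float, map(float, either(char, char))), string)).

either(float, either(map(float, map(float, either(char, char))), string))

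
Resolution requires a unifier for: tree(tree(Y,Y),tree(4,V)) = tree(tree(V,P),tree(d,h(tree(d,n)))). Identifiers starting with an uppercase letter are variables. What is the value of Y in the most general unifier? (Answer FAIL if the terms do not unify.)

Decompose tree/2: tree(Y,Y) = tree(V,P),  tree(4,V) = tree(d,h(tree(d,n))).
Decompose tree/2: Y = V,  Y = P.
Bind Y := V; substituting into the one remaining equation that mentions Y gives: V = P.
Bind V := P; substituting into the remaining equation gives: tree(4,P) = tree(d,h(tree(d,n))). Substituting into the earlier binding gives Y := P.
Decompose tree/2: 4 = d,  P = h(tree(d,n)).
Clash: constants 4 and d differ; no unifier exists.

FAIL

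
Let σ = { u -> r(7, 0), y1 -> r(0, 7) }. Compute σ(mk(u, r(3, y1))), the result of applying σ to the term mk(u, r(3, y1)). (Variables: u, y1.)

Replace each occurrence of u with r(7, 0).
Replace each occurrence of y1 with r(0, 7).
Result: mk(r(7, 0), r(3, r(0, 7))).

mk(r(7, 0), r(3, r(0, 7)))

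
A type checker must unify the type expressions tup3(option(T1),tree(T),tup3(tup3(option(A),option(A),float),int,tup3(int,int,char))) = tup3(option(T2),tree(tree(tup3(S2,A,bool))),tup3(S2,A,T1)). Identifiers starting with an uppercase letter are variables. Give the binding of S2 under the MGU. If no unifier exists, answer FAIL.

Decompose tup3/3: option(T1) = option(T2),  tree(T) = tree(tree(tup3(S2,A,bool))),  tup3(tup3(option(A),option(A),float),int,tup3(int,int,char)) = tup3(S2,A,T1).
Decompose option/1: T1 = T2.
Bind T1 := T2; substituting into the one remaining equation that mentions T1 gives: tup3(tup3(option(A),option(A),float),int,tup3(int,int,char)) = tup3(S2,A,T2).
Decompose tree/1: T = tree(tup3(S2,A,bool)).
Bind T := tree(tup3(S2,A,bool)); no other remaining equation mentions T.
Decompose tup3/3: tup3(option(A),option(A),float) = S2,  int = A,  tup3(int,int,char) = T2.
Bind S2 := tup3(option(A),option(A),float); no other remaining equation mentions S2. Substituting into the earlier binding gives T := tree(tup3(tup3(option(A),option(A),float),A,bool)).
Bind A := int; no other remaining equation mentions A. Substituting into the earlier bindings gives T := tree(tup3(tup3(option(int),option(int),float),int,bool)), S2 := tup3(option(int),option(int),float).
Bind T2 := tup3(int,int,char). Substituting into the earlier binding gives T1 := tup3(int,int,char).
MGU = { T1 -> tup3(int,int,char), T -> tree(tup3(tup3(option(int),option(int),float),int,bool)), S2 -> tup3(option(int),option(int),float), A -> int, T2 -> tup3(int,int,char) }, so S2 -> tup3(option(int),option(int),float).

tup3(option(int),option(int),float)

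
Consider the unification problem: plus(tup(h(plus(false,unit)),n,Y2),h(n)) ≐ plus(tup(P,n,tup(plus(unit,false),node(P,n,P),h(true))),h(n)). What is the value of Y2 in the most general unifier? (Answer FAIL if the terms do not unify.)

Decompose plus/2: tup(h(plus(false,unit)),n,Y2) ≐ tup(P,n,tup(plus(unit,false),node(P,n,P),h(true))),  h(n) ≐ h(n).
Decompose tup/3: h(plus(false,unit)) ≐ P,  n ≐ n,  Y2 ≐ tup(plus(unit,false),node(P,n,P),h(true)).
Bind P := h(plus(false,unit)); substituting into the one remaining equation that mentions P gives: Y2 ≐ tup(plus(unit,false),node(h(plus(false,unit)),n,h(plus(false,unit))),h(true)).
Delete trivial equation n ≐ n.
Bind Y2 := tup(plus(unit,false),node(h(plus(false,unit)),n,h(plus(false,unit))),h(true)); no other remaining equation mentions Y2.
Delete trivial equation h(n) ≐ h(n).
MGU = { P ↦ h(plus(false,unit)), Y2 ↦ tup(plus(unit,false),node(h(plus(false,unit)),n,h(plus(false,unit))),h(true)) }, so Y2 ↦ tup(plus(unit,false),node(h(plus(false,unit)),n,h(plus(false,unit))),h(true)).

tup(plus(unit,false),node(h(plus(false,unit)),n,h(plus(false,unit))),h(true))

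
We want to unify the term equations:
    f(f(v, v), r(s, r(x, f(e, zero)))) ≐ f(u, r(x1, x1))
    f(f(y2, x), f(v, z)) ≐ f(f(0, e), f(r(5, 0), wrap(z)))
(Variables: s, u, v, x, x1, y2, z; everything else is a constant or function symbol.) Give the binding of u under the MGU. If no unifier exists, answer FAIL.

Decompose f/2: f(v, v) ≐ u,  r(s, r(x, f(e, zero))) ≐ r(x1, x1).
Bind u := f(v, v); no other remaining equation mentions u.
Decompose r/2: s ≐ x1,  r(x, f(e, zero)) ≐ x1.
Bind s := x1; no other remaining equation mentions s.
Bind x1 := r(x, f(e, zero)); no other remaining equation mentions x1. Substituting into the earlier binding gives s := r(x, f(e, zero)).
Decompose f/2: f(y2, x) ≐ f(0, e),  f(v, z) ≐ f(r(5, 0), wrap(z)).
Decompose f/2: y2 ≐ 0,  x ≐ e.
Bind y2 := 0; no other remaining equation mentions y2.
Bind x := e; no other remaining equation mentions x. Substituting into the earlier bindings gives s := r(e, f(e, zero)), x1 := r(e, f(e, zero)).
Decompose f/2: v ≐ r(5, 0),  z ≐ wrap(z).
Bind v := r(5, 0); no other remaining equation mentions v. Substituting into the earlier binding gives u := f(r(5, 0), r(5, 0)).
Occurs check fails: z occurs in wrap(z); the equation z ≐ wrap(z) has no finite solution.

FAIL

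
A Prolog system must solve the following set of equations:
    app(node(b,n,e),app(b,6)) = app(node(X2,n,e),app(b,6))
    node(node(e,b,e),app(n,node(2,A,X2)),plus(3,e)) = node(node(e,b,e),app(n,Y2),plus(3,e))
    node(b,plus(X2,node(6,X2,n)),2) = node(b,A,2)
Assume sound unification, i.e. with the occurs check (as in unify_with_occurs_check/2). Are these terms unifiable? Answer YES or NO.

Decompose app/2: node(b,n,e) = node(X2,n,e),  app(b,6) = app(b,6).
Decompose node/3: b = X2,  n = n,  e = e.
Bind X2 := b; substituting into the 2 remaining equations that mention X2 gives: node(node(e,b,e),app(n,node(2,A,b)),plus(3,e)) = node(node(e,b,e),app(n,Y2),plus(3,e)),  node(b,plus(b,node(6,b,n)),2) = node(b,A,2).
Delete trivial equation n = n.
Delete trivial equation e = e.
Delete trivial equation app(b,6) = app(b,6).
Decompose node/3: node(e,b,e) = node(e,b,e),  app(n,node(2,A,b)) = app(n,Y2),  plus(3,e) = plus(3,e).
Delete trivial equation node(e,b,e) = node(e,b,e).
Decompose app/2: n = n,  node(2,A,b) = Y2.
Delete trivial equation n = n.
Bind Y2 := node(2,A,b); no other remaining equation mentions Y2.
Delete trivial equation plus(3,e) = plus(3,e).
Decompose node/3: b = b,  plus(b,node(6,b,n)) = A,  2 = 2.
Delete trivial equation b = b.
Bind A := plus(b,node(6,b,n)); no other remaining equation mentions A. Substituting into the earlier binding gives Y2 := node(2,plus(b,node(6,b,n)),b).
Delete trivial equation 2 = 2.
No equations remain and no clash or occurs-check failure arose, so a unifier exists.

YES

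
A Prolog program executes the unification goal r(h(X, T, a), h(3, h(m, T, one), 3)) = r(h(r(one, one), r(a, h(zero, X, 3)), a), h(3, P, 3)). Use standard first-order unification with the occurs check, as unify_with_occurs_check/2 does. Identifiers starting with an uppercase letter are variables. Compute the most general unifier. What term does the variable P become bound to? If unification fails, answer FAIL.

Decompose r/2: h(X, T, a) = h(r(one, one), r(a, h(zero, X, 3)), a),  h(3, h(m, T, one), 3) = h(3, P, 3).
Decompose h/3: X = r(one, one),  T = r(a, h(zero, X, 3)),  a = a.
Bind X := r(one, one); substituting into the one remaining equation that mentions X gives: T = r(a, h(zero, r(one, one), 3)).
Bind T := r(a, h(zero, r(one, one), 3)); substituting into the one remaining equation that mentions T gives: h(3, h(m, r(a, h(zero, r(one, one), 3)), one), 3) = h(3, P, 3).
Delete trivial equation a = a.
Decompose h/3: 3 = 3,  h(m, r(a, h(zero, r(one, one), 3)), one) = P,  3 = 3.
Delete trivial equation 3 = 3.
Bind P := h(m, r(a, h(zero, r(one, one), 3)), one); no other remaining equation mentions P.
Delete trivial equation 3 = 3.
MGU = { X ↦ r(one, one), T ↦ r(a, h(zero, r(one, one), 3)), P ↦ h(m, r(a, h(zero, r(one, one), 3)), one) }, so P ↦ h(m, r(a, h(zero, r(one, one), 3)), one).

h(m, r(a, h(zero, r(one, one), 3)), one)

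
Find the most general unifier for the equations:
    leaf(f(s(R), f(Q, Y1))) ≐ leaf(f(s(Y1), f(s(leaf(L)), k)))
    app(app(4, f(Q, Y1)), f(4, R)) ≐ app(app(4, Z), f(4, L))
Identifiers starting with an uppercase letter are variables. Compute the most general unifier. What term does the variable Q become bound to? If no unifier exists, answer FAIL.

Decompose leaf/1: f(s(R), f(Q, Y1)) ≐ f(s(Y1), f(s(leaf(L)), k)).
Decompose f/2: s(R) ≐ s(Y1),  f(Q, Y1) ≐ f(s(leaf(L)), k).
Decompose s/1: R ≐ Y1.
Bind R := Y1; substituting into the one remaining equation that mentions R gives: app(app(4, f(Q, Y1)), f(4, Y1)) ≐ app(app(4, Z), f(4, L)).
Decompose f/2: Q ≐ s(leaf(L)),  Y1 ≐ k.
Bind Q := s(leaf(L)); substituting into the one remaining equation that mentions Q gives: app(app(4, f(s(leaf(L)), Y1)), f(4, Y1)) ≐ app(app(4, Z), f(4, L)).
Bind Y1 := k; substituting into the remaining equation gives: app(app(4, f(s(leaf(L)), k)), f(4, k)) ≐ app(app(4, Z), f(4, L)). Substituting into the earlier binding gives R := k.
Decompose app/2: app(4, f(s(leaf(L)), k)) ≐ app(4, Z),  f(4, k) ≐ f(4, L).
Decompose app/2: 4 ≐ 4,  f(s(leaf(L)), k) ≐ Z.
Delete trivial equation 4 ≐ 4.
Bind Z := f(s(leaf(L)), k); no other remaining equation mentions Z.
Decompose f/2: 4 ≐ 4,  k ≐ L.
Delete trivial equation 4 ≐ 4.
Bind L := k. Substituting into the earlier bindings gives Q := s(leaf(k)), Z := f(s(leaf(k)), k).
MGU = { R := k, Q := s(leaf(k)), Y1 := k, Z := f(s(leaf(k)), k), L := k }, so Q := s(leaf(k)).

s(leaf(k))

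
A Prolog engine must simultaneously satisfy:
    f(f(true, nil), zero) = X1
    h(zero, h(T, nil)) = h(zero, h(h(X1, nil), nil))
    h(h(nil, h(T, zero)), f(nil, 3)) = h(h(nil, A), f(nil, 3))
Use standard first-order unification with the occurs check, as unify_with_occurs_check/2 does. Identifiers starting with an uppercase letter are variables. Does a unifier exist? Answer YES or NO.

Bind X1 := f(f(true, nil), zero); substituting into the one remaining equation that mentions X1 gives: h(zero, h(T, nil)) = h(zero, h(h(f(f(true, nil), zero), nil), nil)).
Decompose h/2: zero = zero,  h(T, nil) = h(h(f(f(true, nil), zero), nil), nil).
Delete trivial equation zero = zero.
Decompose h/2: T = h(f(f(true, nil), zero), nil),  nil = nil.
Bind T := h(f(f(true, nil), zero), nil); substituting into the one remaining equation that mentions T gives: h(h(nil, h(h(f(f(true, nil), zero), nil), zero)), f(nil, 3)) = h(h(nil, A), f(nil, 3)).
Delete trivial equation nil = nil.
Decompose h/2: h(nil, h(h(f(f(true, nil), zero), nil), zero)) = h(nil, A),  f(nil, 3) = f(nil, 3).
Decompose h/2: nil = nil,  h(h(f(f(true, nil), zero), nil), zero) = A.
Delete trivial equation nil = nil.
Bind A := h(h(f(f(true, nil), zero), nil), zero); no other remaining equation mentions A.
Delete trivial equation f(nil, 3) = f(nil, 3).
No equations remain and no clash or occurs-check failure arose, so a unifier exists.

YES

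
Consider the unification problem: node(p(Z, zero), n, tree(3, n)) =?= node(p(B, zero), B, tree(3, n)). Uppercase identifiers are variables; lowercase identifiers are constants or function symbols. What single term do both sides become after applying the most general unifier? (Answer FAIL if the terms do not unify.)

Decompose node/3: p(Z, zero) =?= p(B, zero),  n =?= B,  tree(3, n) =?= tree(3, n).
Decompose p/2: Z =?= B,  zero =?= zero.
Bind Z := B; no other remaining equation mentions Z.
Delete trivial equation zero =?= zero.
Bind B := n; no other remaining equation mentions B. Substituting into the earlier binding gives Z := n.
Delete trivial equation tree(3, n) =?= tree(3, n).
Applying the MGU to either side gives node(p(n, zero), n, tree(3, n)).

node(p(n, zero), n, tree(3, n))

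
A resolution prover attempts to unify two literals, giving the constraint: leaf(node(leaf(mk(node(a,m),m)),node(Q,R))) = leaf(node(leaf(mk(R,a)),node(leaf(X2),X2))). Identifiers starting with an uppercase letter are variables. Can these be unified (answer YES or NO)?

NO

Decompose leaf/1: node(leaf(mk(node(a,m),m)),node(Q,R)) = node(leaf(mk(R,a)),node(leaf(X2),X2)).
Decompose node/2: leaf(mk(node(a,m),m)) = leaf(mk(R,a)),  node(Q,R) = node(leaf(X2),X2).
Decompose leaf/1: mk(node(a,m),m) = mk(R,a).
Decompose mk/2: node(a,m) = R,  m = a.
Bind R := node(a,m); substituting into the one remaining equation that mentions R gives: node(Q,node(a,m)) = node(leaf(X2),X2).
Clash: constants m and a differ; no unifier exists.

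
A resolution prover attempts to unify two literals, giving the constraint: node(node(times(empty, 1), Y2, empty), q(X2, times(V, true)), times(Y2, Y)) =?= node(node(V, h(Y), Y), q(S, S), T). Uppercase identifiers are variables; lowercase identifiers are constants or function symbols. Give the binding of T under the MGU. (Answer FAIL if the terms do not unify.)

Decompose node/3: node(times(empty, 1), Y2, empty) =?= node(V, h(Y), Y),  q(X2, times(V, true)) =?= q(S, S),  times(Y2, Y) =?= T.
Decompose node/3: times(empty, 1) =?= V,  Y2 =?= h(Y),  empty =?= Y.
Bind V := times(empty, 1); substituting into the one remaining equation that mentions V gives: q(X2, times(times(empty, 1), true)) =?= q(S, S).
Bind Y2 := h(Y); substituting into the one remaining equation that mentions Y2 gives: times(h(Y), Y) =?= T.
Bind Y := empty; substituting into the one remaining equation that mentions Y gives: times(h(empty), empty) =?= T. Substituting into the earlier binding gives Y2 := h(empty).
Decompose q/2: X2 =?= S,  times(times(empty, 1), true) =?= S.
Bind X2 := S; no other remaining equation mentions X2.
Bind S := times(times(empty, 1), true); no other remaining equation mentions S. Substituting into the earlier binding gives X2 := times(times(empty, 1), true).
Bind T := times(h(empty), empty).
MGU = { V ↦ times(empty, 1), Y2 ↦ h(empty), Y ↦ empty, X2 ↦ times(times(empty, 1), true), S ↦ times(times(empty, 1), true), T ↦ times(h(empty), empty) }, so T ↦ times(h(empty), empty).

times(h(empty), empty)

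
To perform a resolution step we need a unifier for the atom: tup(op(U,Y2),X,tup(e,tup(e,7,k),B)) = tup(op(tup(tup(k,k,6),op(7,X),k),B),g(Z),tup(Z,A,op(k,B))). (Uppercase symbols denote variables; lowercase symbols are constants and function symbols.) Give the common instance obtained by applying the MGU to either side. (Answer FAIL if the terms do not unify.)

Decompose tup/3: op(U,Y2) = op(tup(tup(k,k,6),op(7,X),k),B),  X = g(Z),  tup(e,tup(e,7,k),B) = tup(Z,A,op(k,B)).
Decompose op/2: U = tup(tup(k,k,6),op(7,X),k),  Y2 = B.
Bind U := tup(tup(k,k,6),op(7,X),k); no other remaining equation mentions U.
Bind Y2 := B; no other remaining equation mentions Y2.
Bind X := g(Z); no other remaining equation mentions X. Substituting into the earlier binding gives U := tup(tup(k,k,6),op(7,g(Z)),k).
Decompose tup/3: e = Z,  tup(e,7,k) = A,  B = op(k,B).
Bind Z := e; no other remaining equation mentions Z. Substituting into the earlier bindings gives U := tup(tup(k,k,6),op(7,g(e)),k), X := g(e).
Bind A := tup(e,7,k); no other remaining equation mentions A.
Occurs check fails: B occurs in op(k,B); the equation B = op(k,B) has no finite solution.

FAIL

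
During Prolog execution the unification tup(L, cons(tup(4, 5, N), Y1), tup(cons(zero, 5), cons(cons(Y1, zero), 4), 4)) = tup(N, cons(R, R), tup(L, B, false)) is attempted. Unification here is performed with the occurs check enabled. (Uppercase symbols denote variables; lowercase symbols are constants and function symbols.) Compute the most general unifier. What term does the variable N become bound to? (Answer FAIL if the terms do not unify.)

Decompose tup/3: L = N,  cons(tup(4, 5, N), Y1) = cons(R, R),  tup(cons(zero, 5), cons(cons(Y1, zero), 4), 4) = tup(L, B, false).
Bind L := N; substituting into the one remaining equation that mentions L gives: tup(cons(zero, 5), cons(cons(Y1, zero), 4), 4) = tup(N, B, false).
Decompose cons/2: tup(4, 5, N) = R,  Y1 = R.
Bind R := tup(4, 5, N); substituting into the one remaining equation that mentions R gives: Y1 = tup(4, 5, N).
Bind Y1 := tup(4, 5, N); substituting into the remaining equation gives: tup(cons(zero, 5), cons(cons(tup(4, 5, N), zero), 4), 4) = tup(N, B, false).
Decompose tup/3: cons(zero, 5) = N,  cons(cons(tup(4, 5, N), zero), 4) = B,  4 = false.
Bind N := cons(zero, 5); substituting into the one remaining equation that mentions N gives: cons(cons(tup(4, 5, cons(zero, 5)), zero), 4) = B. Substituting into the earlier bindings gives L := cons(zero, 5), R := tup(4, 5, cons(zero, 5)), Y1 := tup(4, 5, cons(zero, 5)).
Bind B := cons(cons(tup(4, 5, cons(zero, 5)), zero), 4); no other remaining equation mentions B.
Clash: constants 4 and false differ; no unifier exists.

FAIL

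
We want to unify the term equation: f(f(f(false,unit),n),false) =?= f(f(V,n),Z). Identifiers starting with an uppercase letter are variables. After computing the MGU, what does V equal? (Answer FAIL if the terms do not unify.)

Decompose f/2: f(f(false,unit),n) =?= f(V,n),  false =?= Z.
Decompose f/2: f(false,unit) =?= V,  n =?= n.
Bind V := f(false,unit); no other remaining equation mentions V.
Delete trivial equation n =?= n.
Bind Z := false.
MGU = { V -> f(false,unit), Z -> false }, so V -> f(false,unit).

f(false,unit)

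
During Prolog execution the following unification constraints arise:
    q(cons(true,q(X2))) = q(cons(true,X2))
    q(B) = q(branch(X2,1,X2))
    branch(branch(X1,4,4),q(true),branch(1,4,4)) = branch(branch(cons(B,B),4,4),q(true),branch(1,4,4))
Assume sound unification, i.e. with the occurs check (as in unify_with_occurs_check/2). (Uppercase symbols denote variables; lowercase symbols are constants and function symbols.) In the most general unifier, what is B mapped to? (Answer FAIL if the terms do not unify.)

FAIL

Decompose q/1: cons(true,q(X2)) = cons(true,X2).
Decompose cons/2: true = true,  q(X2) = X2.
Delete trivial equation true = true.
Occurs check fails: X2 occurs in q(X2); the equation X2 = q(X2) has no finite solution.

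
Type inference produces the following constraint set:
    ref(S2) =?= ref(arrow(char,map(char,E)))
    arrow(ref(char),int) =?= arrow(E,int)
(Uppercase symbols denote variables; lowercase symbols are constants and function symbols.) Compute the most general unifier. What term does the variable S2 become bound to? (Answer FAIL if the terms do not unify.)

arrow(char,map(char,ref(char)))

Decompose ref/1: S2 =?= arrow(char,map(char,E)).
Bind S2 := arrow(char,map(char,E)); no other remaining equation mentions S2.
Decompose arrow/2: ref(char) =?= E,  int =?= int.
Bind E := ref(char); no other remaining equation mentions E. Substituting into the earlier binding gives S2 := arrow(char,map(char,ref(char))).
Delete trivial equation int =?= int.
MGU = { S2 := arrow(char,map(char,ref(char))), E := ref(char) }, so S2 := arrow(char,map(char,ref(char))).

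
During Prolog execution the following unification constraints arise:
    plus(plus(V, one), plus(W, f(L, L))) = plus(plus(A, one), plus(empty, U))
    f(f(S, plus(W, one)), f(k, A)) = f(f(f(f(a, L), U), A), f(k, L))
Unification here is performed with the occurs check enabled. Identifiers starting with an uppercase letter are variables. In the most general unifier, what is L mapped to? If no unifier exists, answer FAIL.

plus(empty, one)

Decompose plus/2: plus(V, one) = plus(A, one),  plus(W, f(L, L)) = plus(empty, U).
Decompose plus/2: V = A,  one = one.
Bind V := A; no other remaining equation mentions V.
Delete trivial equation one = one.
Decompose plus/2: W = empty,  f(L, L) = U.
Bind W := empty; substituting into the one remaining equation that mentions W gives: f(f(S, plus(empty, one)), f(k, A)) = f(f(f(f(a, L), U), A), f(k, L)).
Bind U := f(L, L); substituting into the remaining equation gives: f(f(S, plus(empty, one)), f(k, A)) = f(f(f(f(a, L), f(L, L)), A), f(k, L)).
Decompose f/2: f(S, plus(empty, one)) = f(f(f(a, L), f(L, L)), A),  f(k, A) = f(k, L).
Decompose f/2: S = f(f(a, L), f(L, L)),  plus(empty, one) = A.
Bind S := f(f(a, L), f(L, L)); no other remaining equation mentions S.
Bind A := plus(empty, one); substituting into the remaining equation gives: f(k, plus(empty, one)) = f(k, L). Substituting into the earlier binding gives V := plus(empty, one).
Decompose f/2: k = k,  plus(empty, one) = L.
Delete trivial equation k = k.
Bind L := plus(empty, one). Substituting into the earlier bindings gives U := f(plus(empty, one), plus(empty, one)), S := f(f(a, plus(empty, one)), f(plus(empty, one), plus(empty, one))).
MGU = { V -> plus(empty, one), W -> empty, U -> f(plus(empty, one), plus(empty, one)), S -> f(f(a, plus(empty, one)), f(plus(empty, one), plus(empty, one))), A -> plus(empty, one), L -> plus(empty, one) }, so L -> plus(empty, one).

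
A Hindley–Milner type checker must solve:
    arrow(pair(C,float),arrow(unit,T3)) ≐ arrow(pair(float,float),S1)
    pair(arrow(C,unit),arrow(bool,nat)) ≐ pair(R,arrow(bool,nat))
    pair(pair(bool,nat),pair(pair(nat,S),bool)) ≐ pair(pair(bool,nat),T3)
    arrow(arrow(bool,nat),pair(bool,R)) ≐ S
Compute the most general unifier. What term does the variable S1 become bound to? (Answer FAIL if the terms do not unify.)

Decompose arrow/2: pair(C,float) ≐ pair(float,float),  arrow(unit,T3) ≐ S1.
Decompose pair/2: C ≐ float,  float ≐ float.
Bind C := float; substituting into the one remaining equation that mentions C gives: pair(arrow(float,unit),arrow(bool,nat)) ≐ pair(R,arrow(bool,nat)).
Delete trivial equation float ≐ float.
Bind S1 := arrow(unit,T3); no other remaining equation mentions S1.
Decompose pair/2: arrow(float,unit) ≐ R,  arrow(bool,nat) ≐ arrow(bool,nat).
Bind R := arrow(float,unit); substituting into the one remaining equation that mentions R gives: arrow(arrow(bool,nat),pair(bool,arrow(float,unit))) ≐ S.
Delete trivial equation arrow(bool,nat) ≐ arrow(bool,nat).
Decompose pair/2: pair(bool,nat) ≐ pair(bool,nat),  pair(pair(nat,S),bool) ≐ T3.
Delete trivial equation pair(bool,nat) ≐ pair(bool,nat).
Bind T3 := pair(pair(nat,S),bool); no other remaining equation mentions T3. Substituting into the earlier binding gives S1 := arrow(unit,pair(pair(nat,S),bool)).
Bind S := arrow(arrow(bool,nat),pair(bool,arrow(float,unit))). Substituting into the earlier bindings gives S1 := arrow(unit,pair(pair(nat,arrow(arrow(bool,nat),pair(bool,arrow(float,unit)))),bool)), T3 := pair(pair(nat,arrow(arrow(bool,nat),pair(bool,arrow(float,unit)))),bool).
MGU = { C ↦ float, S1 ↦ arrow(unit,pair(pair(nat,arrow(arrow(bool,nat),pair(bool,arrow(float,unit)))),bool)), R ↦ arrow(float,unit), T3 ↦ pair(pair(nat,arrow(arrow(bool,nat),pair(bool,arrow(float,unit)))),bool), S ↦ arrow(arrow(bool,nat),pair(bool,arrow(float,unit))) }, so S1 ↦ arrow(unit,pair(pair(nat,arrow(arrow(bool,nat),pair(bool,arrow(float,unit)))),bool)).

arrow(unit,pair(pair(nat,arrow(arrow(bool,nat),pair(bool,arrow(float,unit)))),bool))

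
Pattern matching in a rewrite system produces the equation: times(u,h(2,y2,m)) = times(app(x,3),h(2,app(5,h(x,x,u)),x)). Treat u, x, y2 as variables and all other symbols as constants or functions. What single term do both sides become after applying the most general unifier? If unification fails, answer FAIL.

Decompose times/2: u = app(x,3),  h(2,y2,m) = h(2,app(5,h(x,x,u)),x).
Bind u := app(x,3); substituting into the remaining equation gives: h(2,y2,m) = h(2,app(5,h(x,x,app(x,3))),x).
Decompose h/3: 2 = 2,  y2 = app(5,h(x,x,app(x,3))),  m = x.
Delete trivial equation 2 = 2.
Bind y2 := app(5,h(x,x,app(x,3))); no other remaining equation mentions y2.
Bind x := m. Substituting into the earlier bindings gives u := app(m,3), y2 := app(5,h(m,m,app(m,3))).
Applying the MGU to either side gives times(app(m,3),h(2,app(5,h(m,m,app(m,3))),m)).

times(app(m,3),h(2,app(5,h(m,m,app(m,3))),m))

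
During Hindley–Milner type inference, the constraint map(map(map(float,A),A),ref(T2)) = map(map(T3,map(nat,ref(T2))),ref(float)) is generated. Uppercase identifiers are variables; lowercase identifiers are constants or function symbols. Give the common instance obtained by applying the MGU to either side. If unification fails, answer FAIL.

Decompose map/2: map(map(float,A),A) = map(T3,map(nat,ref(T2))),  ref(T2) = ref(float).
Decompose map/2: map(float,A) = T3,  A = map(nat,ref(T2)).
Bind T3 := map(float,A); no other remaining equation mentions T3.
Bind A := map(nat,ref(T2)); no other remaining equation mentions A. Substituting into the earlier binding gives T3 := map(float,map(nat,ref(T2))).
Decompose ref/1: T2 = float.
Bind T2 := float. Substituting into the earlier bindings gives T3 := map(float,map(nat,ref(float))), A := map(nat,ref(float)).
Applying the MGU to either side gives map(map(map(float,map(nat,ref(float))),map(nat,ref(float))),ref(float)).

map(map(map(float,map(nat,ref(float))),map(nat,ref(float))),ref(float))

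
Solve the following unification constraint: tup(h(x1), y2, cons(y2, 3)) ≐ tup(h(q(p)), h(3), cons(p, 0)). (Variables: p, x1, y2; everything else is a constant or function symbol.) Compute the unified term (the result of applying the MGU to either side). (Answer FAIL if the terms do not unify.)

FAIL

Decompose tup/3: h(x1) ≐ h(q(p)),  y2 ≐ h(3),  cons(y2, 3) ≐ cons(p, 0).
Decompose h/1: x1 ≐ q(p).
Bind x1 := q(p); no other remaining equation mentions x1.
Bind y2 := h(3); substituting into the remaining equation gives: cons(h(3), 3) ≐ cons(p, 0).
Decompose cons/2: h(3) ≐ p,  3 ≐ 0.
Bind p := h(3); no other remaining equation mentions p. Substituting into the earlier binding gives x1 := q(h(3)).
Clash: constants 3 and 0 differ; no unifier exists.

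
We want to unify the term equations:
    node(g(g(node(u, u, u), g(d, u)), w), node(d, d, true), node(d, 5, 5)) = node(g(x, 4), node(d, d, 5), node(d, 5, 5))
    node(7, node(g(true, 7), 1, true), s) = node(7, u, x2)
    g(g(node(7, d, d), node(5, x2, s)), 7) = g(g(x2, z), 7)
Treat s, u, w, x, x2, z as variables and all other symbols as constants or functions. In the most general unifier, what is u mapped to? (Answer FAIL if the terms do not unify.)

FAIL

Decompose node/3: g(g(node(u, u, u), g(d, u)), w) = g(x, 4),  node(d, d, true) = node(d, d, 5),  node(d, 5, 5) = node(d, 5, 5).
Decompose g/2: g(node(u, u, u), g(d, u)) = x,  w = 4.
Bind x := g(node(u, u, u), g(d, u)); no other remaining equation mentions x.
Bind w := 4; no other remaining equation mentions w.
Decompose node/3: d = d,  d = d,  true = 5.
Delete trivial equation d = d.
Delete trivial equation d = d.
Clash: constants true and 5 differ; no unifier exists.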